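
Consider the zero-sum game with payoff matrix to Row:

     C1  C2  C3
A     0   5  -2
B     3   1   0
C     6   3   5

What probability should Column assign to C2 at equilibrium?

Row minima: A → -2, B → 0, C → 3; maximin = 3.
Column maxima: C1 → 6, C2 → 5, C3 → 5; minimax = 5.
3 ≠ 5, so there is no saddle point; optimal play is mixed.
B is strictly dominated by C, so Row never plays it.
C1 is strictly dominated by C3 (it gives Row strictly more in every row), so Column never plays it.
On the remaining 2×2 (A, C vs C2, C3):
Let Row play A with probability p. Expected payoff against C2: 5p + 3(1−p) = 2p + 3; against C3: (-2)p + 5(1−p) = −7p + 5.
Setting these equal: 2p + 3 = −7p + 5 ⇒ 9p = 2 ⇒ p = 2/9, and the value is (2)·(2/9) + 3 = 31/9.
For Column: with q = P(C2), equating A's and C's payoffs gives 7q − 2 = −2q + 5 ⇒ q = 7/9.

7/9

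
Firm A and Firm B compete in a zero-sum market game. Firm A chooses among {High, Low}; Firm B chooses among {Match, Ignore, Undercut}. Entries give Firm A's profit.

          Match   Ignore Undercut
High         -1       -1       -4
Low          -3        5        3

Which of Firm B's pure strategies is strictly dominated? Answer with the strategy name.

Undercut holds Firm A's payoff strictly below Ignore in every row: -4 < -1, 3 < 5.
So Ignore is strictly dominated for Firm B.

Ignore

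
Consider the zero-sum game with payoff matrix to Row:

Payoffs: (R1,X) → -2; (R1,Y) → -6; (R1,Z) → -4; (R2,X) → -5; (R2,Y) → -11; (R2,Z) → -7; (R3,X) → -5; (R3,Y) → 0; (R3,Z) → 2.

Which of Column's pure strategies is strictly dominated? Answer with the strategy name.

Z

Y holds Row's payoff strictly below Z in every row: -6 < -4, -11 < -7, 0 < 2.
So Z is strictly dominated for Column.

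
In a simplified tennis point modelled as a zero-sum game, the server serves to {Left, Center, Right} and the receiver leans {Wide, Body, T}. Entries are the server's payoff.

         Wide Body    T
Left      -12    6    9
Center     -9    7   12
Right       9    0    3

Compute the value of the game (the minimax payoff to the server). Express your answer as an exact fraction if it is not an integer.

63/25

Row minima: Left → -12, Center → -9, Right → 0; maximin = 0.
Column maxima: Wide → 9, Body → 7, T → 12; minimax = 7.
0 ≠ 7, so there is no saddle point; optimal play is mixed.
Left is strictly dominated by Center, so the server never plays it.
T is strictly dominated by Body (it gives the server strictly more in every row), so the receiver never plays it.
On the remaining 2×2 (Center, Right vs Wide, Body):
Let the server play Center with probability p. Expected payoff against Wide: (-9)p + 9(1−p) = −18p + 9; against Body: 7p + 0(1−p) = 7p.
Setting these equal: −18p + 9 = 7p ⇒ −25p = -9 ⇒ p = 9/25, and the value is (-18)·(9/25) + 9 = 63/25.
For the receiver: with q = P(Wide), equating Center's and Right's payoffs gives −16q + 7 = 9q ⇒ q = 7/25.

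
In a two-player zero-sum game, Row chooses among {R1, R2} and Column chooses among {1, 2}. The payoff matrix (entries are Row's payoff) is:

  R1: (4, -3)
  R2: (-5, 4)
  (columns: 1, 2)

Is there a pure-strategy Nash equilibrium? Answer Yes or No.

Row minima: R1 → -3, R2 → -5; maximin = -3.
Column maxima: 1 → 4, 2 → 4; minimax = 4.
-3 ≠ 4, so no pure-strategy equilibrium exists.

No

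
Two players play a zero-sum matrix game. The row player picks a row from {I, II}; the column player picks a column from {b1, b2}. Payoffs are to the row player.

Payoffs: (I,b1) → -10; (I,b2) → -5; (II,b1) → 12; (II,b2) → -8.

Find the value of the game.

-28/5

Row minima: I → -10, II → -8; maximin = -8.
Column maxima: b1 → 12, b2 → -5; minimax = -5.
-8 ≠ -5, so there is no saddle point; optimal play is mixed.
Let the row player play I with probability p. Expected payoff against b1: (-10)p + 12(1−p) = −22p + 12; against b2: (-5)p + (-8)(1−p) = 3p − 8.
Setting these equal: −22p + 12 = 3p − 8 ⇒ −25p = -20 ⇒ p = 4/5, and the value is (-22)·(4/5) + 12 = -28/5.
For the column player: with q = P(b1), equating I's and II's payoffs gives −5q − 5 = 20q − 8 ⇒ q = 3/25.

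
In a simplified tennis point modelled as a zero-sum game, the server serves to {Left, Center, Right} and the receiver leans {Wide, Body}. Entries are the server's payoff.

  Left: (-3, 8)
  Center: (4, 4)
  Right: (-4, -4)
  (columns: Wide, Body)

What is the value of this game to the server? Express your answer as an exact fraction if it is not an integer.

4

Row minima: Left → -3, Center → 4, Right → -4; maximin = 4.
Column maxima: Wide → 4, Body → 8; minimax = 4.
Since maximin = minimax = 4, there is a saddle point and the value is 4.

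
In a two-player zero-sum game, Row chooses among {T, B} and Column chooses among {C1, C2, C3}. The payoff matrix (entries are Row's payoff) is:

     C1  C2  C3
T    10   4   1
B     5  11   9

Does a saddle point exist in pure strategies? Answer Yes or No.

No

Row minima: T → 1, B → 5; maximin = 5.
Column maxima: C1 → 10, C2 → 11, C3 → 9; minimax = 9.
5 ≠ 9, so no pure-strategy equilibrium exists.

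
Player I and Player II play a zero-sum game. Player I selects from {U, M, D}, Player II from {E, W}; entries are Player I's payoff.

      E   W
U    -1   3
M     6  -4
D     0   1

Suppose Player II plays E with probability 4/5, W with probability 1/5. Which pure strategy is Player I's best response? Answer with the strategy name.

M

Expected payoff of U: (4/5)·(-1) + (1/5)·3 = -1/5.
Expected payoff of M: (4/5)·6 + (1/5)·(-4) = 4.
Expected payoff of D: (4/5)·0 + (1/5)·1 = 1/5.
The largest is 4, so Player I's best response is M.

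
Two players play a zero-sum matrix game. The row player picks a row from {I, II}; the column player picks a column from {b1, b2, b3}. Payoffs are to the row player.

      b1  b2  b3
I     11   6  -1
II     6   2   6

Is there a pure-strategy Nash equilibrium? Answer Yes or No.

No

Row minima: I → -1, II → 2; maximin = 2.
Column maxima: b1 → 11, b2 → 6, b3 → 6; minimax = 6.
2 ≠ 6, so no pure-strategy equilibrium exists.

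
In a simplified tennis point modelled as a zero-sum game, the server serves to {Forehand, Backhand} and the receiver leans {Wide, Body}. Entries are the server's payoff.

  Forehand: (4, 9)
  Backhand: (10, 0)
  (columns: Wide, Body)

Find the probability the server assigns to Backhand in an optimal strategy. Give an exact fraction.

1/3

Row minima: Forehand → 4, Backhand → 0; maximin = 4.
Column maxima: Wide → 10, Body → 9; minimax = 9.
4 ≠ 9, so there is no saddle point; optimal play is mixed.
Let the server play Forehand with probability p. Expected payoff against Wide: 4p + 10(1−p) = −6p + 10; against Body: 9p + 0(1−p) = 9p.
Setting these equal: −6p + 10 = 9p ⇒ −15p = -10 ⇒ p = 2/3, and the value is (-6)·(2/3) + 10 = 6.
For the receiver: with q = P(Wide), equating Forehand's and Backhand's payoffs gives −5q + 9 = 10q ⇒ q = 3/5.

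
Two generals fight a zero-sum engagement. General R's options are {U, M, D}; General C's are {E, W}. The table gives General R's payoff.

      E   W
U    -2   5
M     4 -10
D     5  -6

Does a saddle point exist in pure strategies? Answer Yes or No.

Row minima: U → -2, M → -10, D → -6; maximin = -2.
Column maxima: E → 5, W → 5; minimax = 5.
-2 ≠ 5, so no pure-strategy equilibrium exists.

No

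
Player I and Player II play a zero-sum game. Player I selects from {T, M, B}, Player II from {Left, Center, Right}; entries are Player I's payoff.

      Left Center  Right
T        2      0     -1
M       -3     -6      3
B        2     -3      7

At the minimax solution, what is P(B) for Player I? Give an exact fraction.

Row minima: T → -1, M → -6, B → -3; maximin = -1.
Column maxima: Left → 2, Center → 0, Right → 7; minimax = 0.
-1 ≠ 0, so there is no saddle point; optimal play is mixed.
M is strictly dominated by B, so Player I never plays it.
Left is strictly dominated by Center (it gives Player I strictly more in every row), so Player II never plays it.
On the remaining 2×2 (T, B vs Center, Right):
Let Player I play T with probability p. Expected payoff against Center: 0p + (-3)(1−p) = 3p − 3; against Right: (-1)p + 7(1−p) = −8p + 7.
Setting these equal: 3p − 3 = −8p + 7 ⇒ 11p = 10 ⇒ p = 10/11, and the value is (3)·(10/11) − 3 = -3/11.
For Player II: with q = P(Center), equating T's and B's payoffs gives q − 1 = −10q + 7 ⇒ q = 8/11.

1/11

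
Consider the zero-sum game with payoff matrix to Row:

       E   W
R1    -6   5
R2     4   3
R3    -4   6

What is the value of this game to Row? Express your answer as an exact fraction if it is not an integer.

Row minima: R1 → -6, R2 → 3, R3 → -4; maximin = 3.
Column maxima: E → 4, W → 6; minimax = 4.
3 ≠ 4, so there is no saddle point; optimal play is mixed.
R1 is strictly dominated by R3, so Row never plays it.
On the remaining 2×2 (R2, R3 vs E, W):
Let Row play R2 with probability p. Expected payoff against E: 4p + (-4)(1−p) = 8p − 4; against W: 3p + 6(1−p) = −3p + 6.
Setting these equal: 8p − 4 = −3p + 6 ⇒ 11p = 10 ⇒ p = 10/11, and the value is (8)·(10/11) − 4 = 36/11.
For Column: with q = P(E), equating R2's and R3's payoffs gives q + 3 = −10q + 6 ⇒ q = 3/11.

36/11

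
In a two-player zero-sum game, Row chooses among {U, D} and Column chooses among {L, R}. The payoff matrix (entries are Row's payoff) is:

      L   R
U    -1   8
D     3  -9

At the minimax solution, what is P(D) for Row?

3/7

Row minima: U → -1, D → -9; maximin = -1.
Column maxima: L → 3, R → 8; minimax = 3.
-1 ≠ 3, so there is no saddle point; optimal play is mixed.
Let Row play U with probability p. Expected payoff against L: (-1)p + 3(1−p) = −4p + 3; against R: 8p + (-9)(1−p) = 17p − 9.
Setting these equal: −4p + 3 = 17p − 9 ⇒ −21p = -12 ⇒ p = 4/7, and the value is (-4)·(4/7) + 3 = 5/7.
For Column: with q = P(L), equating U's and D's payoffs gives −9q + 8 = 12q − 9 ⇒ q = 17/21.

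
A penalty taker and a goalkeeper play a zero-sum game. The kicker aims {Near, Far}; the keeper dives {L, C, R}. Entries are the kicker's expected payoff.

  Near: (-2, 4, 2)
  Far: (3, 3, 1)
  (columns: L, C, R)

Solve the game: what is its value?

4/3

Row minima: Near → -2, Far → 1; maximin = 1.
Column maxima: L → 3, C → 4, R → 2; minimax = 2.
1 ≠ 2, so there is no saddle point; optimal play is mixed.
C is strictly dominated by R (it gives the kicker strictly more in every row), so the keeper never plays it.
On the remaining 2×2 (Near, Far vs L, R):
Let the kicker play Near with probability p. Expected payoff against L: (-2)p + 3(1−p) = −5p + 3; against R: 2p + 1(1−p) = p + 1.
Setting these equal: −5p + 3 = p + 1 ⇒ −6p = -2 ⇒ p = 1/3, and the value is (-5)·(1/3) + 3 = 4/3.
For the keeper: with q = P(L), equating Near's and Far's payoffs gives −4q + 2 = 2q + 1 ⇒ q = 1/6.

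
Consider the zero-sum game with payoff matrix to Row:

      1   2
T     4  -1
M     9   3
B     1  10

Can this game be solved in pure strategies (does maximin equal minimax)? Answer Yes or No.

Row minima: T → -1, M → 3, B → 1; maximin = 3.
Column maxima: 1 → 9, 2 → 10; minimax = 9.
3 ≠ 9, so no pure-strategy equilibrium exists.

No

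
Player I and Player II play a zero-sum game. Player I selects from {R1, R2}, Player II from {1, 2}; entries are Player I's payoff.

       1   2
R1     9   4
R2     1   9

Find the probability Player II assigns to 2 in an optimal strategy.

Row minima: R1 → 4, R2 → 1; maximin = 4.
Column maxima: 1 → 9, 2 → 9; minimax = 9.
4 ≠ 9, so there is no saddle point; optimal play is mixed.
Let Player I play R1 with probability p. Expected payoff against 1: 9p + 1(1−p) = 8p + 1; against 2: 4p + 9(1−p) = −5p + 9.
Setting these equal: 8p + 1 = −5p + 9 ⇒ 13p = 8 ⇒ p = 8/13, and the value is (8)·(8/13) + 1 = 77/13.
For Player II: with q = P(1), equating R1's and R2's payoffs gives 5q + 4 = −8q + 9 ⇒ q = 5/13.

8/13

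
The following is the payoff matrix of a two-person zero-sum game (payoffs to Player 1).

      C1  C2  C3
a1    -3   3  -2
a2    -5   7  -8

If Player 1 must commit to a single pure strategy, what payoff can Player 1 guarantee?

Row minima: a1 → -3, a2 → -8.
The best of these is -3.

-3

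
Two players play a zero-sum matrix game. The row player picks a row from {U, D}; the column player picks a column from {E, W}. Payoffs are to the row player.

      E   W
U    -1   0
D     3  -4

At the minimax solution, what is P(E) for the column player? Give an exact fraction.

Row minima: U → -1, D → -4; maximin = -1.
Column maxima: E → 3, W → 0; minimax = 0.
-1 ≠ 0, so there is no saddle point; optimal play is mixed.
Let the row player play U with probability p. Expected payoff against E: (-1)p + 3(1−p) = −4p + 3; against W: 0p + (-4)(1−p) = 4p − 4.
Setting these equal: −4p + 3 = 4p − 4 ⇒ −8p = -7 ⇒ p = 7/8, and the value is (-4)·(7/8) + 3 = -1/2.
For the column player: with q = P(E), equating U's and D's payoffs gives −q = 7q − 4 ⇒ q = 1/2.

1/2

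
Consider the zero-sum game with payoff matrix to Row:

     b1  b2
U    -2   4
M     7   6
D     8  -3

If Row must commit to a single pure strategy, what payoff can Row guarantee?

6

Row minima: U → -2, M → 6, D → -3.
The best of these is 6.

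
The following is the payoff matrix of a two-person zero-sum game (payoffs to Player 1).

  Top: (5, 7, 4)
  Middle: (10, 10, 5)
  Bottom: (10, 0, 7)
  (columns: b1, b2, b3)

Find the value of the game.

Row minima: Top → 4, Middle → 5, Bottom → 0; maximin = 5.
Column maxima: b1 → 10, b2 → 10, b3 → 7; minimax = 7.
5 ≠ 7, so there is no saddle point; optimal play is mixed.
Top is strictly dominated by Middle, so Player 1 never plays it.
b1 is strictly dominated by b3 (it gives Player 1 strictly more in every row), so Player 2 never plays it.
On the remaining 2×2 (Middle, Bottom vs b2, b3):
Let Player 1 play Middle with probability p. Expected payoff against b2: 10p + 0(1−p) = 10p; against b3: 5p + 7(1−p) = −2p + 7.
Setting these equal: 10p = −2p + 7 ⇒ 12p = 7 ⇒ p = 7/12, and the value is (10)·(7/12) = 35/6.
For Player 2: with q = P(b2), equating Middle's and Bottom's payoffs gives 5q + 5 = −7q + 7 ⇒ q = 1/6.

35/6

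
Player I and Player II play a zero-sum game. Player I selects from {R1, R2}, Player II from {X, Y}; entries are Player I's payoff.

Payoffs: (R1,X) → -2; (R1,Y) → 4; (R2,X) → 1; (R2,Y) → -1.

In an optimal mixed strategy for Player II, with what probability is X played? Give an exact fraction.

5/8

Row minima: R1 → -2, R2 → -1; maximin = -1.
Column maxima: X → 1, Y → 4; minimax = 1.
-1 ≠ 1, so there is no saddle point; optimal play is mixed.
Let Player I play R1 with probability p. Expected payoff against X: (-2)p + 1(1−p) = −3p + 1; against Y: 4p + (-1)(1−p) = 5p − 1.
Setting these equal: −3p + 1 = 5p − 1 ⇒ −8p = -2 ⇒ p = 1/4, and the value is (-3)·(1/4) + 1 = 1/4.
For Player II: with q = P(X), equating R1's and R2's payoffs gives −6q + 4 = 2q − 1 ⇒ q = 5/8.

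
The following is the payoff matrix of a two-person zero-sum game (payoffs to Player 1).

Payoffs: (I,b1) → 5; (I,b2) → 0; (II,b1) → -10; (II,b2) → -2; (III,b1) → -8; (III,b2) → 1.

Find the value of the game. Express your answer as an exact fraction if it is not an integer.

5/14

Row minima: I → 0, II → -10, III → -8; maximin = 0.
Column maxima: b1 → 5, b2 → 1; minimax = 1.
0 ≠ 1, so there is no saddle point; optimal play is mixed.
II is strictly dominated by I, so Player 1 never plays it.
On the remaining 2×2 (I, III vs b1, b2):
Let Player 1 play I with probability p. Expected payoff against b1: 5p + (-8)(1−p) = 13p − 8; against b2: 0p + 1(1−p) = −p + 1.
Setting these equal: 13p − 8 = −p + 1 ⇒ 14p = 9 ⇒ p = 9/14, and the value is (13)·(9/14) − 8 = 5/14.
For Player 2: with q = P(b1), equating I's and III's payoffs gives 5q = −9q + 1 ⇒ q = 1/14.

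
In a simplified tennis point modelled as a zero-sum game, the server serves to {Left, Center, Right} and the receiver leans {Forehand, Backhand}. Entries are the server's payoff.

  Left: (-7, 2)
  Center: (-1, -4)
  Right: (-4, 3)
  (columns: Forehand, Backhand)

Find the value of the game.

-19/10

Row minima: Left → -7, Center → -4, Right → -4; maximin = -4.
Column maxima: Forehand → -1, Backhand → 3; minimax = -1.
-4 ≠ -1, so there is no saddle point; optimal play is mixed.
Left is strictly dominated by Right, so the server never plays it.
On the remaining 2×2 (Center, Right vs Forehand, Backhand):
Let the server play Center with probability p. Expected payoff against Forehand: (-1)p + (-4)(1−p) = 3p − 4; against Backhand: (-4)p + 3(1−p) = −7p + 3.
Setting these equal: 3p − 4 = −7p + 3 ⇒ 10p = 7 ⇒ p = 7/10, and the value is (3)·(7/10) − 4 = -19/10.
For the receiver: with q = P(Forehand), equating Center's and Right's payoffs gives 3q − 4 = −7q + 3 ⇒ q = 7/10.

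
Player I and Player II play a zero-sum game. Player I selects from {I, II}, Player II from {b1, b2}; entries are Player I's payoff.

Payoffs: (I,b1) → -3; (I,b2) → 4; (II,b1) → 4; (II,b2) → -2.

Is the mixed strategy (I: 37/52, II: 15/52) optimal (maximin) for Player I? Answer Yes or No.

No

Against b1 this mix gives (37/52)·(-3) + (15/52)·4 = -51/52.
Against b2 this mix gives (37/52)·4 + (15/52)·(-2) = 59/26.
Player II will play b1, holding Player I to -51/52. Shifting weight toward the row that does better against b1 would raise this floor (the equalizing mix achieves 10/13 against both b1 and b2), so the proposed strategy is not optimal.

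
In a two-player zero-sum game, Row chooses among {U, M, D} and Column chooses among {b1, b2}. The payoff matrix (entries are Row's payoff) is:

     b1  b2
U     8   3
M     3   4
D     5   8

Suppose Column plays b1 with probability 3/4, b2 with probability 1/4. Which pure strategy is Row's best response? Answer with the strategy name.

Expected payoff of U: (3/4)·8 + (1/4)·3 = 27/4.
Expected payoff of M: (3/4)·3 + (1/4)·4 = 13/4.
Expected payoff of D: (3/4)·5 + (1/4)·8 = 23/4.
The largest is 27/4, so Row's best response is U.

U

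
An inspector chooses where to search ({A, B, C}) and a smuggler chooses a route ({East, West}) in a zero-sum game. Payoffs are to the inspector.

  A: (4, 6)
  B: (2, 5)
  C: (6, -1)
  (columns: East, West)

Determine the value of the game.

Row minima: A → 4, B → 2, C → -1; maximin = 4.
Column maxima: East → 6, West → 6; minimax = 6.
4 ≠ 6, so there is no saddle point; optimal play is mixed.
B is strictly dominated by A, so the inspector never plays it.
On the remaining 2×2 (A, C vs East, West):
Let the inspector play A with probability p. Expected payoff against East: 4p + 6(1−p) = −2p + 6; against West: 6p + (-1)(1−p) = 7p − 1.
Setting these equal: −2p + 6 = 7p − 1 ⇒ −9p = -7 ⇒ p = 7/9, and the value is (-2)·(7/9) + 6 = 40/9.
For the smuggler: with q = P(East), equating A's and C's payoffs gives −2q + 6 = 7q − 1 ⇒ q = 7/9.

40/9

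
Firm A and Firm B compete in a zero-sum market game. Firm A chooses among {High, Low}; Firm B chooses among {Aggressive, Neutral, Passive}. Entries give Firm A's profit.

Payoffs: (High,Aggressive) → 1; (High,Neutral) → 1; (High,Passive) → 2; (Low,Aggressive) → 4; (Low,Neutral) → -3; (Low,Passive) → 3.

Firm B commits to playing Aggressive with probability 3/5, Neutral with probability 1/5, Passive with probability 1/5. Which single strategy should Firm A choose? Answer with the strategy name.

Expected payoff of High: (3/5)·1 + (1/5)·1 + (1/5)·2 = 6/5.
Expected payoff of Low: (3/5)·4 + (1/5)·(-3) + (1/5)·3 = 12/5.
The largest is 12/5, so Firm A's best response is Low.

Low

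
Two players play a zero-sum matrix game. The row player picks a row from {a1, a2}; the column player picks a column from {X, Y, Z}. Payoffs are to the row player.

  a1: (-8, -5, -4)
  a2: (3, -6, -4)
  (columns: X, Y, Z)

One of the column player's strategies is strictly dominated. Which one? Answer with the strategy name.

Y holds the row player's payoff strictly below Z in every row: -5 < -4, -6 < -4.
So Z is strictly dominated for the column player.

Z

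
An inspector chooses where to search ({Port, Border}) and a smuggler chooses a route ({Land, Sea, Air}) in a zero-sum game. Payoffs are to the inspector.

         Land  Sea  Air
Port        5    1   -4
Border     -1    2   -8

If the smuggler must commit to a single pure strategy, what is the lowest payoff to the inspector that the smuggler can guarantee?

-4

Column maxima: Land → 5, Sea → 2, Air → -4.
The smallest of these is -4.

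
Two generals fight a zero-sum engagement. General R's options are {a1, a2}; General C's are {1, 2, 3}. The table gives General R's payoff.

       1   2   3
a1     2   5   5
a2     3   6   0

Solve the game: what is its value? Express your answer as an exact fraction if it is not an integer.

Row minima: a1 → 2, a2 → 0; maximin = 2.
Column maxima: 1 → 3, 2 → 6, 3 → 5; minimax = 3.
2 ≠ 3, so there is no saddle point; optimal play is mixed.
2 is strictly dominated by 1 (it gives General R strictly more in every row), so General C never plays it.
On the remaining 2×2 (a1, a2 vs 1, 3):
Let General R play a1 with probability p. Expected payoff against 1: 2p + 3(1−p) = −p + 3; against 3: 5p + 0(1−p) = 5p.
Setting these equal: −p + 3 = 5p ⇒ −6p = -3 ⇒ p = 1/2, and the value is (-1)·(1/2) + 3 = 5/2.
For General C: with q = P(1), equating a1's and a2's payoffs gives −3q + 5 = 3q ⇒ q = 5/6.

5/2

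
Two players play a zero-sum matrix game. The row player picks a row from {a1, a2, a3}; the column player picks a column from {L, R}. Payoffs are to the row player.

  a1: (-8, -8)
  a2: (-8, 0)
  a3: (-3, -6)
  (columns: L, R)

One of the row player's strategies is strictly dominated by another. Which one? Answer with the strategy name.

a3 gives a strictly higher payoff than a1 against every column: -3 > -8, -6 > -8.
So a1 is strictly dominated and the row player never plays it.

a1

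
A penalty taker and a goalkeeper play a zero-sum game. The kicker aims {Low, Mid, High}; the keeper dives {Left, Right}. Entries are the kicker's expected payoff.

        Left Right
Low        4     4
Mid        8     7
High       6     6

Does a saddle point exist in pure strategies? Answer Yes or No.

Yes

Row minima: Low → 4, Mid → 7, High → 6; maximin = 7.
Column maxima: Left → 8, Right → 7; minimax = 7.
maximin = minimax = 7, so a saddle point exists.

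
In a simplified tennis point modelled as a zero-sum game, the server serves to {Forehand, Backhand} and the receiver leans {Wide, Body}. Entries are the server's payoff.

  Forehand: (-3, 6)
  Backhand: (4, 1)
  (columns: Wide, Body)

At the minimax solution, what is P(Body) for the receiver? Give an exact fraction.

7/12

Row minima: Forehand → -3, Backhand → 1; maximin = 1.
Column maxima: Wide → 4, Body → 6; minimax = 4.
1 ≠ 4, so there is no saddle point; optimal play is mixed.
Let the server play Forehand with probability p. Expected payoff against Wide: (-3)p + 4(1−p) = −7p + 4; against Body: 6p + 1(1−p) = 5p + 1.
Setting these equal: −7p + 4 = 5p + 1 ⇒ −12p = -3 ⇒ p = 1/4, and the value is (-7)·(1/4) + 4 = 9/4.
For the receiver: with q = P(Wide), equating Forehand's and Backhand's payoffs gives −9q + 6 = 3q + 1 ⇒ q = 5/12.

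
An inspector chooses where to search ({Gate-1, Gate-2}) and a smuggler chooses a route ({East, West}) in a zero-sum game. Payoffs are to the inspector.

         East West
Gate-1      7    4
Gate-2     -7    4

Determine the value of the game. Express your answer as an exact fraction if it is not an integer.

Row minima: Gate-1 → 4, Gate-2 → -7; maximin = 4.
Column maxima: East → 7, West → 4; minimax = 4.
Since maximin = minimax = 4, there is a saddle point and the value is 4.

4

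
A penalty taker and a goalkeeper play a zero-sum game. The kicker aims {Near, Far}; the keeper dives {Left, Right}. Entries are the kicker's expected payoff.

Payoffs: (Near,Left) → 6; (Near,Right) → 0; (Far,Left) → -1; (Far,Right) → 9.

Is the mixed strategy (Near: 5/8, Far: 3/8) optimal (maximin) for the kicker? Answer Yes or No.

Against Left this mix gives (5/8)·6 + (3/8)·(-1) = 27/8.
Against Right this mix gives (5/8)·0 + (3/8)·9 = 27/8.
All of the keeper's active replies (Left, Right) yield 27/8, and no column does worse for the kicker. The mix makes the keeper indifferent and guarantees 27/8, so it is optimal.

Yes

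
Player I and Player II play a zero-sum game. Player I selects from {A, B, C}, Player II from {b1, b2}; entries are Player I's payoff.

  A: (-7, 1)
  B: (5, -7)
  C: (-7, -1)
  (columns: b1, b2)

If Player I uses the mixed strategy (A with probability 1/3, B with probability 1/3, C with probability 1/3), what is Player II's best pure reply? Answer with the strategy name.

If Player II plays b1, Player I's expected payoff is (1/3)·(-7) + (1/3)·5 + (1/3)·(-7) = -3.
If Player II plays b2, Player I's expected payoff is (1/3)·1 + (1/3)·(-7) + (1/3)·(-1) = -7/3.
Player II minimizes Player I's payoff; the smallest is -3, so the best response is b1.

b1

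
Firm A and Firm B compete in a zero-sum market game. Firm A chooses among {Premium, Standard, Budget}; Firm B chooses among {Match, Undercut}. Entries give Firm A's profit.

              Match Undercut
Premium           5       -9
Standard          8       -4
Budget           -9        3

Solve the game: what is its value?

-1/2

Row minima: Premium → -9, Standard → -4, Budget → -9; maximin = -4.
Column maxima: Match → 8, Undercut → 3; minimax = 3.
-4 ≠ 3, so there is no saddle point; optimal play is mixed.
Premium is strictly dominated by Standard, so Firm A never plays it.
On the remaining 2×2 (Standard, Budget vs Match, Undercut):
Let Firm A play Standard with probability p. Expected payoff against Match: 8p + (-9)(1−p) = 17p − 9; against Undercut: (-4)p + 3(1−p) = −7p + 3.
Setting these equal: 17p − 9 = −7p + 3 ⇒ 24p = 12 ⇒ p = 1/2, and the value is (17)·(1/2) − 9 = -1/2.
For Firm B: with q = P(Match), equating Standard's and Budget's payoffs gives 12q − 4 = −12q + 3 ⇒ q = 7/24.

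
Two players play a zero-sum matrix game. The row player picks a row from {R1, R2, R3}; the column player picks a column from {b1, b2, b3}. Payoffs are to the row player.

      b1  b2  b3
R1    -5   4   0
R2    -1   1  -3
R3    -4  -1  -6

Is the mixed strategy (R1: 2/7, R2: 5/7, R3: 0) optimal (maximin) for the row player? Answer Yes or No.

Against b1 this mix gives (2/7)·(-5) + (5/7)·(-1) = -15/7.
Against b2 this mix gives (2/7)·4 + (5/7)·1 = 13/7.
Against b3 this mix gives (2/7)·0 + (5/7)·(-3) = -15/7.
All of the column player's active replies (b1, b3) yield -15/7, and no column does worse for the row player. The mix makes the column player indifferent and guarantees -15/7, so it is optimal.

Yes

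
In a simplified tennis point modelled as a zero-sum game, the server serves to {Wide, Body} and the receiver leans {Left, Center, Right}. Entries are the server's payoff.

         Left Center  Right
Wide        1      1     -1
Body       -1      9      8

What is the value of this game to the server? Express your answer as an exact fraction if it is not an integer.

Row minima: Wide → -1, Body → -1; maximin = -1.
Column maxima: Left → 1, Center → 9, Right → 8; minimax = 1.
-1 ≠ 1, so there is no saddle point; optimal play is mixed.
Center is strictly dominated by Right (it gives the server strictly more in every row), so the receiver never plays it.
On the remaining 2×2 (Wide, Body vs Left, Right):
Let the server play Wide with probability p. Expected payoff against Left: 1p + (-1)(1−p) = 2p − 1; against Right: (-1)p + 8(1−p) = −9p + 8.
Setting these equal: 2p − 1 = −9p + 8 ⇒ 11p = 9 ⇒ p = 9/11, and the value is (2)·(9/11) − 1 = 7/11.
For the receiver: with q = P(Left), equating Wide's and Body's payoffs gives 2q − 1 = −9q + 8 ⇒ q = 9/11.

7/11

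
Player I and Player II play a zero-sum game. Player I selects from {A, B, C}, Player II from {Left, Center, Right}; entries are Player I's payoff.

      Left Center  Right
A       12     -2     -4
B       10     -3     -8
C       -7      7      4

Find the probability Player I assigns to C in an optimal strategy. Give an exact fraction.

Row minima: A → -4, B → -8, C → -7; maximin = -4.
Column maxima: Left → 12, Center → 7, Right → 4; minimax = 4.
-4 ≠ 4, so there is no saddle point; optimal play is mixed.
B is strictly dominated by A, so Player I never plays it.
Center is strictly dominated by Right (it gives Player I strictly more in every row), so Player II never plays it.
On the remaining 2×2 (A, C vs Left, Right):
Let Player I play A with probability p. Expected payoff against Left: 12p + (-7)(1−p) = 19p − 7; against Right: (-4)p + 4(1−p) = −8p + 4.
Setting these equal: 19p − 7 = −8p + 4 ⇒ 27p = 11 ⇒ p = 11/27, and the value is (19)·(11/27) − 7 = 20/27.
For Player II: with q = P(Left), equating A's and C's payoffs gives 16q − 4 = −11q + 4 ⇒ q = 8/27.

16/27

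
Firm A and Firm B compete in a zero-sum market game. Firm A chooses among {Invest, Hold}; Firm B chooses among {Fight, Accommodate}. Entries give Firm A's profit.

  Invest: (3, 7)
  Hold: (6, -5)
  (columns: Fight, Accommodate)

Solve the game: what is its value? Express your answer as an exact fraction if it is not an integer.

19/5

Row minima: Invest → 3, Hold → -5; maximin = 3.
Column maxima: Fight → 6, Accommodate → 7; minimax = 6.
3 ≠ 6, so there is no saddle point; optimal play is mixed.
Let Firm A play Invest with probability p. Expected payoff against Fight: 3p + 6(1−p) = −3p + 6; against Accommodate: 7p + (-5)(1−p) = 12p − 5.
Setting these equal: −3p + 6 = 12p − 5 ⇒ −15p = -11 ⇒ p = 11/15, and the value is (-3)·(11/15) + 6 = 19/5.
For Firm B: with q = P(Fight), equating Invest's and Hold's payoffs gives −4q + 7 = 11q − 5 ⇒ q = 4/5.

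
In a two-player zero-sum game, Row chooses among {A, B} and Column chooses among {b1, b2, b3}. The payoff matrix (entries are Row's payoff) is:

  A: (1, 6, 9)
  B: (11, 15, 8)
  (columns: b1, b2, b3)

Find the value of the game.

Row minima: A → 1, B → 8; maximin = 8.
Column maxima: b1 → 11, b2 → 15, b3 → 9; minimax = 9.
8 ≠ 9, so there is no saddle point; optimal play is mixed.
b2 is strictly dominated by b1 (it gives Row strictly more in every row), so Column never plays it.
On the remaining 2×2 (A, B vs b1, b3):
Let Row play A with probability p. Expected payoff against b1: 1p + 11(1−p) = −10p + 11; against b3: 9p + 8(1−p) = p + 8.
Setting these equal: −10p + 11 = p + 8 ⇒ −11p = -3 ⇒ p = 3/11, and the value is (-10)·(3/11) + 11 = 91/11.
For Column: with q = P(b1), equating A's and B's payoffs gives −8q + 9 = 3q + 8 ⇒ q = 1/11.

91/11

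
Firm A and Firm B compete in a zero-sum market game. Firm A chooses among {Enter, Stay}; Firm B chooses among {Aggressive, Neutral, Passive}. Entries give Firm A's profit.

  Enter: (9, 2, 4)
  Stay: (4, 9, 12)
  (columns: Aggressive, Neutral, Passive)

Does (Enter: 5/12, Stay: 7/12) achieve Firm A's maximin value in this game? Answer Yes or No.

Yes

Against Aggressive this mix gives (5/12)·9 + (7/12)·4 = 73/12.
Against Neutral this mix gives (5/12)·2 + (7/12)·9 = 73/12.
Against Passive this mix gives (5/12)·4 + (7/12)·12 = 26/3.
All of Firm B's active replies (Aggressive, Neutral) yield 73/12, and no column does worse for Firm A. The mix makes Firm B indifferent and guarantees 73/12, so it is optimal.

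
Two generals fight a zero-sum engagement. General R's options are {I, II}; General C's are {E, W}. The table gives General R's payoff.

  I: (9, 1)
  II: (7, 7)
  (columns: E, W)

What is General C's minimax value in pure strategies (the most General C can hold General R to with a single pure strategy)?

7

Column maxima: E → 9, W → 7.
The smallest of these is 7.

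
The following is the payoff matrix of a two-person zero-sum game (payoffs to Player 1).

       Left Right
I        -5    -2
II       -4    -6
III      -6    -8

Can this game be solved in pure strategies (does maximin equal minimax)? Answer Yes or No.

Row minima: I → -5, II → -6, III → -8; maximin = -5.
Column maxima: Left → -4, Right → -2; minimax = -4.
-5 ≠ -4, so no pure-strategy equilibrium exists.

No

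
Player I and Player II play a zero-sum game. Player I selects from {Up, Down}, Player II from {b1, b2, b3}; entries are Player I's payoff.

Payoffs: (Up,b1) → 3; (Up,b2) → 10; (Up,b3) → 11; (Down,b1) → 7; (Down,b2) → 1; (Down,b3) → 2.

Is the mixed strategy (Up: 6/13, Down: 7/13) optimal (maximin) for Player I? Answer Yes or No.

Yes

Against b1 this mix gives (6/13)·3 + (7/13)·7 = 67/13.
Against b2 this mix gives (6/13)·10 + (7/13)·1 = 67/13.
Against b3 this mix gives (6/13)·11 + (7/13)·2 = 80/13.
All of Player II's active replies (b1, b2) yield 67/13, and no column does worse for Player I. The mix makes Player II indifferent and guarantees 67/13, so it is optimal.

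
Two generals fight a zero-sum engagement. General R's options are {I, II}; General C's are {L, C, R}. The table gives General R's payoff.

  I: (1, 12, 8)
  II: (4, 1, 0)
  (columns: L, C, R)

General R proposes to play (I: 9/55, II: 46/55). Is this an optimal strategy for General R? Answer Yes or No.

No

Against L this mix gives (9/55)·1 + (46/55)·4 = 193/55.
Against C this mix gives (9/55)·12 + (46/55)·1 = 14/5.
Against R this mix gives (9/55)·8 + (46/55)·0 = 72/55.
General C will play R, holding General R to 72/55. Shifting weight toward the row that does better against R would raise this floor (the equalizing mix achieves 32/11 against both R and L), so the proposed strategy is not optimal.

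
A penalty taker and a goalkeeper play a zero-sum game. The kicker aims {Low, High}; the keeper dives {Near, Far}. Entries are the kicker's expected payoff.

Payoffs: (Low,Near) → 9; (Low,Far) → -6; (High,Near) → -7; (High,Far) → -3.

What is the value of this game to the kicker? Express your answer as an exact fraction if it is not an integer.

Row minima: Low → -6, High → -7; maximin = -6.
Column maxima: Near → 9, Far → -3; minimax = -3.
-6 ≠ -3, so there is no saddle point; optimal play is mixed.
Let the kicker play Low with probability p. Expected payoff against Near: 9p + (-7)(1−p) = 16p − 7; against Far: (-6)p + (-3)(1−p) = −3p − 3.
Setting these equal: 16p − 7 = −3p − 3 ⇒ 19p = 4 ⇒ p = 4/19, and the value is (16)·(4/19) − 7 = -69/19.
For the keeper: with q = P(Near), equating Low's and High's payoffs gives 15q − 6 = −4q − 3 ⇒ q = 3/19.

-69/19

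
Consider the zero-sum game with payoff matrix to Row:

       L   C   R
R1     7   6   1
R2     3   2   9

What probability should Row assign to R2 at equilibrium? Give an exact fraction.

5/12

Row minima: R1 → 1, R2 → 2; maximin = 2.
Column maxima: L → 7, C → 6, R → 9; minimax = 6.
2 ≠ 6, so there is no saddle point; optimal play is mixed.
L is strictly dominated by C (it gives Row strictly more in every row), so Column never plays it.
On the remaining 2×2 (R1, R2 vs C, R):
Let Row play R1 with probability p. Expected payoff against C: 6p + 2(1−p) = 4p + 2; against R: 1p + 9(1−p) = −8p + 9.
Setting these equal: 4p + 2 = −8p + 9 ⇒ 12p = 7 ⇒ p = 7/12, and the value is (4)·(7/12) + 2 = 13/3.
For Column: with q = P(C), equating R1's and R2's payoffs gives 5q + 1 = −7q + 9 ⇒ q = 2/3.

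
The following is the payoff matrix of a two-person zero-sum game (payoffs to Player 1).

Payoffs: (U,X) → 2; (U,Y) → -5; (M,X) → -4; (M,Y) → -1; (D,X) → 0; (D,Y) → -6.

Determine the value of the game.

-11/5

Row minima: U → -5, M → -4, D → -6; maximin = -4.
Column maxima: X → 2, Y → -1; minimax = -1.
-4 ≠ -1, so there is no saddle point; optimal play is mixed.
D is strictly dominated by U, so Player 1 never plays it.
On the remaining 2×2 (U, M vs X, Y):
Let Player 1 play U with probability p. Expected payoff against X: 2p + (-4)(1−p) = 6p − 4; against Y: (-5)p + (-1)(1−p) = −4p − 1.
Setting these equal: 6p − 4 = −4p − 1 ⇒ 10p = 3 ⇒ p = 3/10, and the value is (6)·(3/10) − 4 = -11/5.
For Player 2: with q = P(X), equating U's and M's payoffs gives 7q − 5 = −3q − 1 ⇒ q = 2/5.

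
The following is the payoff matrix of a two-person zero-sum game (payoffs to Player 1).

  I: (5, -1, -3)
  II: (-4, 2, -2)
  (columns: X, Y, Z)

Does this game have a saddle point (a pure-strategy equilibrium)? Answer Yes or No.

No

Row minima: I → -3, II → -4; maximin = -3.
Column maxima: X → 5, Y → 2, Z → -2; minimax = -2.
-3 ≠ -2, so no pure-strategy equilibrium exists.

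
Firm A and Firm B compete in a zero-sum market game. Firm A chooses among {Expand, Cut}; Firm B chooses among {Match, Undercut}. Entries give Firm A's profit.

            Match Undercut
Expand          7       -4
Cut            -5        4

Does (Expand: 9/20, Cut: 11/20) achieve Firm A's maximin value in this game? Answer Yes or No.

Yes

Against Match this mix gives (9/20)·7 + (11/20)·(-5) = 2/5.
Against Undercut this mix gives (9/20)·(-4) + (11/20)·4 = 2/5.
All of Firm B's active replies (Match, Undercut) yield 2/5, and no column does worse for Firm A. The mix makes Firm B indifferent and guarantees 2/5, so it is optimal.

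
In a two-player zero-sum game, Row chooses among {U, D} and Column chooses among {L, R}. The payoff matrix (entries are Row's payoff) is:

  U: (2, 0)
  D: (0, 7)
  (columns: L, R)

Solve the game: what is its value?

Row minima: U → 0, D → 0; maximin = 0.
Column maxima: L → 2, R → 7; minimax = 2.
0 ≠ 2, so there is no saddle point; optimal play is mixed.
Let Row play U with probability p. Expected payoff against L: 2p + 0(1−p) = 2p; against R: 0p + 7(1−p) = −7p + 7.
Setting these equal: 2p = −7p + 7 ⇒ 9p = 7 ⇒ p = 7/9, and the value is (2)·(7/9) = 14/9.
For Column: with q = P(L), equating U's and D's payoffs gives 2q = −7q + 7 ⇒ q = 7/9.

14/9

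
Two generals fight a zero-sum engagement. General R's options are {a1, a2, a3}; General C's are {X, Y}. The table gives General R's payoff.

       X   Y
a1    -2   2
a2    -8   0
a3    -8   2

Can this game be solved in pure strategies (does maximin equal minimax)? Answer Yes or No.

Yes

Row minima: a1 → -2, a2 → -8, a3 → -8; maximin = -2.
Column maxima: X → -2, Y → 2; minimax = -2.
maximin = minimax = -2, so a saddle point exists.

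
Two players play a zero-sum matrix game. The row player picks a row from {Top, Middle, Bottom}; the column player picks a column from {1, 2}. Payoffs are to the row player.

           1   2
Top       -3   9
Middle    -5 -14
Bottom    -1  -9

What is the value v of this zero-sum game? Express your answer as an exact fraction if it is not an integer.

Row minima: Top → -3, Middle → -14, Bottom → -9; maximin = -3.
Column maxima: 1 → -1, 2 → 9; minimax = -1.
-3 ≠ -1, so there is no saddle point; optimal play is mixed.
Middle is strictly dominated by Top, so the row player never plays it.
On the remaining 2×2 (Top, Bottom vs 1, 2):
Let the row player play Top with probability p. Expected payoff against 1: (-3)p + (-1)(1−p) = −2p − 1; against 2: 9p + (-9)(1−p) = 18p − 9.
Setting these equal: −2p − 1 = 18p − 9 ⇒ −20p = -8 ⇒ p = 2/5, and the value is (-2)·(2/5) − 1 = -9/5.
For the column player: with q = P(1), equating Top's and Bottom's payoffs gives −12q + 9 = 8q − 9 ⇒ q = 9/10.

-9/5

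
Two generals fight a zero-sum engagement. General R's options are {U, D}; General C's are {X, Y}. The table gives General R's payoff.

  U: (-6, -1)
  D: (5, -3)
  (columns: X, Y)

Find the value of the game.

Row minima: U → -6, D → -3; maximin = -3.
Column maxima: X → 5, Y → -1; minimax = -1.
-3 ≠ -1, so there is no saddle point; optimal play is mixed.
Let General R play U with probability p. Expected payoff against X: (-6)p + 5(1−p) = −11p + 5; against Y: (-1)p + (-3)(1−p) = 2p − 3.
Setting these equal: −11p + 5 = 2p − 3 ⇒ −13p = -8 ⇒ p = 8/13, and the value is (-11)·(8/13) + 5 = -23/13.
For General C: with q = P(X), equating U's and D's payoffs gives −5q − 1 = 8q − 3 ⇒ q = 2/13.

-23/13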